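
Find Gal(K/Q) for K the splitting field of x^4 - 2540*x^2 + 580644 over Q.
Gal(K/Q) = Z/2Z (cyclic of order 2)

f factors as (x^2 - 254)(x^2 - 2286), so the splitting field is K = Q(sqrt(254), sqrt(2286)). The squarefree part of 254 is 254 and the squarefree part of 2286 is also 254, so sqrt(254) and sqrt(2286) are both rational multiples of sqrt(254). Hence Q(sqrt(254)) = Q(sqrt(2286)) = Q(sqrt(254)), and the splitting field collapses to a single degree-2 extension with Galois group Z/2Z.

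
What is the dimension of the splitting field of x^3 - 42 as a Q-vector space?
[K:Q] = 6

x^3 - 42 has one real root r = 42^(1/3) and two complex roots r*zeta_3, r*zeta_3^2 where zeta_3 = e^(2*pi*i/3). The splitting field is Q(r, zeta_3). [Q(r):Q] = 3 and [Q(zeta_3):Q] = 2 with gcd = 1, so [Q(r, zeta_3):Q] = 3 * 2 = 6.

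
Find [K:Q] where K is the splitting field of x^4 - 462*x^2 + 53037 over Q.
[K:Q] = 4

f factors as (x^2 - 249)(x^2 - 213); the splitting field is K = Q(sqrt(249), sqrt(213)). Since 249, 213, and 53037 are all non-squares in Q, the three subfields Q(sqrt(249)), Q(sqrt(213)), Q(sqrt(53037)) are distinct degree-2 extensions, so [K:Q] = 4 (Klein four Galois group).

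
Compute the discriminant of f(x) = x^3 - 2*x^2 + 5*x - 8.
Δ = -944

For x^3 + a x^2 + b x + c the discriminant is Δ = 18 a b c - 4 a^3 c + a^2 b^2 - 4 b^3 - 27 c^2.
Plug a = -2, b = 5, c = -8:
  18*(-2)*(5)*(-8) - 4*(-2)^3*(-8) + (-2)^2*(5)^2 - 4*(5)^3 - 27*(-8)^2
  = 1440 + (-256) + 100 + (-500) + (-1728)
  = -944.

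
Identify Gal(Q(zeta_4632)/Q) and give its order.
|Gal(Q(zeta_4632)/Q)| = phi(4632) = 1536; group ≅ (Z/4632Z)^* ≅ Z/2Z × Z/2Z × Z/2Z × Z/192Z

The n-th cyclotomic polynomial Φ_4632(x) is the minimal polynomial of zeta_4632 over Q and has degree phi(4632) = 1536. So Q(zeta_4632) is a degree-1536 Galois extension with Galois group (Z/4632Z)^*. By CRT, (Z/4632Z)^* ≅ (Z/8Z)^* × (Z/3Z)^* × (Z/193Z)^*. Each prime-power unit group is (Z/8Z)^* ≅ Z/2Z × Z/2Z; (Z/3Z)^* ≅ Z/2Z; (Z/193Z)^* ≅ Z/192Z. Hence Gal(Q(zeta_4632)/Q) ≅ Z/2Z × Z/2Z × Z/2Z × Z/192Z.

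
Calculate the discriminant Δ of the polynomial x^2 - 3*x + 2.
Δ = 1

For a quadratic a x^2 + b x + c the discriminant is Δ = b^2 - 4ac = (-3)^2 - 4*(1)*(2) = 9 - (8) = 1.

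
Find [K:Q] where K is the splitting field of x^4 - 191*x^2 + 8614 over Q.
[K:Q] = 4

f factors as (x^2 - 118)(x^2 - 73); the splitting field is K = Q(sqrt(118), sqrt(73)). Since 118, 73, and 8614 are all non-squares in Q, the three subfields Q(sqrt(118)), Q(sqrt(73)), Q(sqrt(8614)) are distinct degree-2 extensions, so [K:Q] = 4 (Klein four Galois group).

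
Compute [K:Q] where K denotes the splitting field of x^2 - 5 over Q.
[K:Q] = 2

The discriminant of x^2 + (0)*x + (-5) is b^2 - 4c = 0 - (-20) = 20. Since 20 is not a perfect square in Q, the polynomial is irreducible over Q. Its two roots generate a degree-2 extension, so [K:Q] = 2.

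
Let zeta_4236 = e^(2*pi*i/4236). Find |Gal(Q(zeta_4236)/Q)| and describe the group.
|Gal(Q(zeta_4236)/Q)| = phi(4236) = 1408; group ≅ (Z/4236Z)^* ≅ Z/2Z × Z/2Z × Z/352Z

The n-th cyclotomic polynomial Φ_4236(x) is the minimal polynomial of zeta_4236 over Q and has degree phi(4236) = 1408. So Q(zeta_4236) is a degree-1408 Galois extension with Galois group (Z/4236Z)^*. By CRT, (Z/4236Z)^* ≅ (Z/4Z)^* × (Z/3Z)^* × (Z/353Z)^*. Each prime-power unit group is (Z/4Z)^* ≅ Z/2Z; (Z/3Z)^* ≅ Z/2Z; (Z/353Z)^* ≅ Z/352Z. Hence Gal(Q(zeta_4236)/Q) ≅ Z/2Z × Z/2Z × Z/352Z.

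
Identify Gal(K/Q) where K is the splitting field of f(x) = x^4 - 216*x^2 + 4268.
Gal(K/Q) = V_4 (Klein four-group, Z/2Z × Z/2Z)

f factors as (x^2 - 194)(x^2 - 22), so the splitting field is K = Q(sqrt(194), sqrt(22)). The elements 194, 22, 4268 are all non-squares in Q, so sqrt(194) and sqrt(22) generate independent quadratic extensions. Thus [K:Q] = 4 and Gal(K/Q) is generated by the two order-2 automorphisms sqrt(194) ↦ -sqrt(194) and sqrt(22) ↦ -sqrt(22), giving V_4.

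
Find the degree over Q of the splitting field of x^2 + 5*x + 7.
[K:Q] = 2

The discriminant of x^2 + (5)*x + (7) is b^2 - 4c = 25 - (28) = -3. Since -3 is not a perfect square in Q, the polynomial is irreducible over Q. Its two roots generate a degree-2 extension, so [K:Q] = 2.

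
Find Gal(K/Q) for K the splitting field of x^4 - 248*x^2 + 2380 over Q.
Gal(K/Q) = V_4 (Klein four-group, Z/2Z × Z/2Z)

f factors as (x^2 - 238)(x^2 - 10), so the splitting field is K = Q(sqrt(238), sqrt(10)). The elements 238, 10, 2380 are all non-squares in Q, so sqrt(238) and sqrt(10) generate independent quadratic extensions. Thus [K:Q] = 4 and Gal(K/Q) is generated by the two order-2 automorphisms sqrt(238) ↦ -sqrt(238) and sqrt(10) ↦ -sqrt(10), giving V_4.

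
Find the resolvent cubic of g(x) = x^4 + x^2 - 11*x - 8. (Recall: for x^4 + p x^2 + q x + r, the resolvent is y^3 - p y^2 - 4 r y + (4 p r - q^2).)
h(y) = y^3 - y^2 + 32*y - 153

Identify coefficients: p = 1, q = -11, r = -8.
Plug into h(y) = y^3 - p y^2 - 4 r y + (4 p r - q^2):
  h(y) = y^3 - (1) y^2 - 4*(-8) y + (4*(1)*(-8) - (-11)^2)
       = y^3 + (-1) y^2 + (32) y + (-153).
Simplifying: h(y) = y^3 - y^2 + 32*y - 153.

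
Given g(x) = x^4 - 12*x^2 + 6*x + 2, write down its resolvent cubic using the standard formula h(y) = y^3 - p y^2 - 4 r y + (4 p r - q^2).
h(y) = y^3 + 12*y^2 - 8*y - 132

Identify coefficients: p = -12, q = 6, r = 2.
Plug into h(y) = y^3 - p y^2 - 4 r y + (4 p r - q^2):
  h(y) = y^3 - (-12) y^2 - 4*(2) y + (4*(-12)*(2) - (6)^2)
       = y^3 + (12) y^2 + (-8) y + (-132).
Simplifying: h(y) = y^3 + 12*y^2 - 8*y - 132.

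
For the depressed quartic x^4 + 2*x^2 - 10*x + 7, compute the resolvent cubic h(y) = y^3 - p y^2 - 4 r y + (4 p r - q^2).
h(y) = y^3 - 2*y^2 - 28*y - 44

Identify coefficients: p = 2, q = -10, r = 7.
Plug into h(y) = y^3 - p y^2 - 4 r y + (4 p r - q^2):
  h(y) = y^3 - (2) y^2 - 4*(7) y + (4*(2)*(7) - (-10)^2)
       = y^3 + (-2) y^2 + (-28) y + (-44).
Simplifying: h(y) = y^3 - 2*y^2 - 28*y - 44.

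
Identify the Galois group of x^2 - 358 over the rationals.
Gal(K/Q) = Z/2Z (cyclic of order 2)

x^2 - 358 is irreducible over Q since 358 is not a rational square. The splitting field Q(sqrt(358)) has degree 2 over Q, and its unique nontrivial automorphism is sqrt(358) ↦ -sqrt(358). Hence Gal(Q(sqrt(358))/Q) = Z/2Z.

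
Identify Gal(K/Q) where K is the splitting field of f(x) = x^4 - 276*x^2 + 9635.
Gal(K/Q) = V_4 (Klein four-group, Z/2Z × Z/2Z)

f factors as (x^2 - 235)(x^2 - 41), so the splitting field is K = Q(sqrt(235), sqrt(41)). The elements 235, 41, 9635 are all non-squares in Q, so sqrt(235) and sqrt(41) generate independent quadratic extensions. Thus [K:Q] = 4 and Gal(K/Q) is generated by the two order-2 automorphisms sqrt(235) ↦ -sqrt(235) and sqrt(41) ↦ -sqrt(41), giving V_4.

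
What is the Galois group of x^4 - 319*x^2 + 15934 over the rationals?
Gal(K/Q) = V_4 (Klein four-group, Z/2Z × Z/2Z)

f factors as (x^2 - 257)(x^2 - 62), so the splitting field is K = Q(sqrt(257), sqrt(62)). The elements 257, 62, 15934 are all non-squares in Q, so sqrt(257) and sqrt(62) generate independent quadratic extensions. Thus [K:Q] = 4 and Gal(K/Q) is generated by the two order-2 automorphisms sqrt(257) ↦ -sqrt(257) and sqrt(62) ↦ -sqrt(62), giving V_4.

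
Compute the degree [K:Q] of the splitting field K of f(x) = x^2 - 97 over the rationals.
[K:Q] = 2

The polynomial x^2 - 97 is irreducible over Q since 97 is not a perfect square. Its splitting field is Q(sqrt(97)), which has degree 2 over Q.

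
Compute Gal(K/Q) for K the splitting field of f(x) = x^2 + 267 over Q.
Gal(K/Q) = Z/2Z (cyclic of order 2)

x^2 + 267 is irreducible over Q since -267 is not a rational square. The splitting field Q(sqrt(-267)) has degree 2 over Q, and its unique nontrivial automorphism is sqrt(-267) ↦ -sqrt(-267). Hence Gal(Q(sqrt(-267))/Q) = Z/2Z.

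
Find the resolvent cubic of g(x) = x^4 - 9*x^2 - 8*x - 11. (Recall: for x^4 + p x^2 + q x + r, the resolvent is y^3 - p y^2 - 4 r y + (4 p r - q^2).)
h(y) = y^3 + 9*y^2 + 44*y + 332

Identify coefficients: p = -9, q = -8, r = -11.
Plug into h(y) = y^3 - p y^2 - 4 r y + (4 p r - q^2):
  h(y) = y^3 - (-9) y^2 - 4*(-11) y + (4*(-9)*(-11) - (-8)^2)
       = y^3 + (9) y^2 + (44) y + (332).
Simplifying: h(y) = y^3 + 9*y^2 + 44*y + 332.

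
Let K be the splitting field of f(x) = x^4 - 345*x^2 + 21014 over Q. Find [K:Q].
[K:Q] = 4

f factors as (x^2 - 266)(x^2 - 79); the splitting field is K = Q(sqrt(266), sqrt(79)). Since 266, 79, and 21014 are all non-squares in Q, the three subfields Q(sqrt(266)), Q(sqrt(79)), Q(sqrt(21014)) are distinct degree-2 extensions, so [K:Q] = 4 (Klein four Galois group).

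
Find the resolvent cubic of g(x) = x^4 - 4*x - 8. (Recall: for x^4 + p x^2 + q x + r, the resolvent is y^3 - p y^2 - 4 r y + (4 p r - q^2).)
h(y) = y^3 + 32*y - 16

Identify coefficients: p = 0, q = -4, r = -8.
Plug into h(y) = y^3 - p y^2 - 4 r y + (4 p r - q^2):
  h(y) = y^3 - (0) y^2 - 4*(-8) y + (4*(0)*(-8) - (-4)^2)
       = y^3 + (0) y^2 + (32) y + (-16).
Simplifying: h(y) = y^3 + 32*y - 16.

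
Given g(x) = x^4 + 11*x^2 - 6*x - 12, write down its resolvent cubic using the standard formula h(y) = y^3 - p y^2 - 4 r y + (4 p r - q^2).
h(y) = y^3 - 11*y^2 + 48*y - 564

Identify coefficients: p = 11, q = -6, r = -12.
Plug into h(y) = y^3 - p y^2 - 4 r y + (4 p r - q^2):
  h(y) = y^3 - (11) y^2 - 4*(-12) y + (4*(11)*(-12) - (-6)^2)
       = y^3 + (-11) y^2 + (48) y + (-564).
Simplifying: h(y) = y^3 - 11*y^2 + 48*y - 564.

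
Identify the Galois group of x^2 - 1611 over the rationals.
Gal(K/Q) = Z/2Z (cyclic of order 2)

x^2 - 1611 is irreducible over Q since 1611 is not a rational square. The splitting field Q(sqrt(1611)) has degree 2 over Q, and its unique nontrivial automorphism is sqrt(1611) ↦ -sqrt(1611). Hence Gal(Q(sqrt(1611))/Q) = Z/2Z.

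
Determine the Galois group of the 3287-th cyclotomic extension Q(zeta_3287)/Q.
|Gal(Q(zeta_3287)/Q)| = phi(3287) = 3096; group ≅ (Z/3287Z)^* ≅ Z/18Z × Z/172Z

The n-th cyclotomic polynomial Φ_3287(x) is the minimal polynomial of zeta_3287 over Q and has degree phi(3287) = 3096. So Q(zeta_3287) is a degree-3096 Galois extension with Galois group (Z/3287Z)^*. By CRT, (Z/3287Z)^* ≅ (Z/19Z)^* × (Z/173Z)^*. Each prime-power unit group is (Z/19Z)^* ≅ Z/18Z; (Z/173Z)^* ≅ Z/172Z. Hence Gal(Q(zeta_3287)/Q) ≅ Z/18Z × Z/172Z.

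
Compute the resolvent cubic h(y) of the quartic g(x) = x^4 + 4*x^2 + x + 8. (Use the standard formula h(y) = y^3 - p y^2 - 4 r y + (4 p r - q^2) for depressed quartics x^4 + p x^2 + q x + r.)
h(y) = y^3 - 4*y^2 - 32*y + 127

Identify coefficients: p = 4, q = 1, r = 8.
Plug into h(y) = y^3 - p y^2 - 4 r y + (4 p r - q^2):
  h(y) = y^3 - (4) y^2 - 4*(8) y + (4*(4)*(8) - (1)^2)
       = y^3 + (-4) y^2 + (-32) y + (127).
Simplifying: h(y) = y^3 - 4*y^2 - 32*y + 127.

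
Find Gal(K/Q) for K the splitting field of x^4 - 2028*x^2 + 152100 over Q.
Gal(K/Q) = Z/2Z (cyclic of order 2)

f factors as (x^2 - 78)(x^2 - 1950), so the splitting field is K = Q(sqrt(78), sqrt(1950)). The squarefree part of 78 is 78 and the squarefree part of 1950 is also 78, so sqrt(78) and sqrt(1950) are both rational multiples of sqrt(78). Hence Q(sqrt(78)) = Q(sqrt(1950)) = Q(sqrt(78)), and the splitting field collapses to a single degree-2 extension with Galois group Z/2Z.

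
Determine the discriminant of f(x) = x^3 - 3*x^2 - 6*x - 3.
Δ = -351

For x^3 + a x^2 + b x + c the discriminant is Δ = 18 a b c - 4 a^3 c + a^2 b^2 - 4 b^3 - 27 c^2.
Plug a = -3, b = -6, c = -3:
  18*(-3)*(-6)*(-3) - 4*(-3)^3*(-3) + (-3)^2*(-6)^2 - 4*(-6)^3 - 27*(-3)^2
  = -972 + (-324) + 324 + (864) + (-243)
  = -351.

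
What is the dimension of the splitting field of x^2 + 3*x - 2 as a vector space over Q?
[K:Q] = 2

The discriminant of x^2 + (3)*x + (-2) is b^2 - 4c = 9 - (-8) = 17. Since 17 is not a perfect square in Q, the polynomial is irreducible over Q. Its two roots generate a degree-2 extension, so [K:Q] = 2.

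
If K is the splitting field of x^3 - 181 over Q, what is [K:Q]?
[K:Q] = 6

x^3 - 181 has one real root r = 181^(1/3) and two complex roots r*zeta_3, r*zeta_3^2 where zeta_3 = e^(2*pi*i/3). The splitting field is Q(r, zeta_3). [Q(r):Q] = 3 and [Q(zeta_3):Q] = 2 with gcd = 1, so [Q(r, zeta_3):Q] = 3 * 2 = 6.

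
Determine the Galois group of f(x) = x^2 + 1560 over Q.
Gal(K/Q) = Z/2Z (cyclic of order 2)

x^2 + 1560 is irreducible over Q since -1560 is not a rational square. The splitting field Q(sqrt(-1560)) has degree 2 over Q, and its unique nontrivial automorphism is sqrt(-1560) ↦ -sqrt(-1560). Hence Gal(Q(sqrt(-1560))/Q) = Z/2Z.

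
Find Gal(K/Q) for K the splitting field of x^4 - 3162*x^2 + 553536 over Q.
Gal(K/Q) = Z/2Z (cyclic of order 2)

f factors as (x^2 - 186)(x^2 - 2976), so the splitting field is K = Q(sqrt(186), sqrt(2976)). The squarefree part of 186 is 186 and the squarefree part of 2976 is also 186, so sqrt(186) and sqrt(2976) are both rational multiples of sqrt(186). Hence Q(sqrt(186)) = Q(sqrt(2976)) = Q(sqrt(186)), and the splitting field collapses to a single degree-2 extension with Galois group Z/2Z.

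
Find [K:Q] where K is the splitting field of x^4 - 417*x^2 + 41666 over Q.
[K:Q] = 4

f factors as (x^2 - 166)(x^2 - 251); the splitting field is K = Q(sqrt(166), sqrt(251)). Since 166, 251, and 41666 are all non-squares in Q, the three subfields Q(sqrt(166)), Q(sqrt(251)), Q(sqrt(41666)) are distinct degree-2 extensions, so [K:Q] = 4 (Klein four Galois group).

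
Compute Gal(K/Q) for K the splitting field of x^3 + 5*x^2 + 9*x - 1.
Gal(K/Q) = S_3 (symmetric group of order 6)

Compute the discriminant of x^3 + (5)*x^2 + (9)*x + (-1): Δ = -1228. Since Δ is not a rational square, the Galois group is not contained in A_3; it must be the full S_3 (irreducibility of the cubic rules out anything smaller).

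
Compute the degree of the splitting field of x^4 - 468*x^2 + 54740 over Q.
[K:Q] = 4

f factors as (x^2 - 238)(x^2 - 230); the splitting field is K = Q(sqrt(238), sqrt(230)). Since 238, 230, and 54740 are all non-squares in Q, the three subfields Q(sqrt(238)), Q(sqrt(230)), Q(sqrt(54740)) are distinct degree-2 extensions, so [K:Q] = 4 (Klein four Galois group).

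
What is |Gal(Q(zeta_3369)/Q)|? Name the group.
|Gal(Q(zeta_3369)/Q)| = phi(3369) = 2244; group ≅ (Z/3369Z)^* ≅ Z/2Z × Z/1122Z

The n-th cyclotomic polynomial Φ_3369(x) is the minimal polynomial of zeta_3369 over Q and has degree phi(3369) = 2244. So Q(zeta_3369) is a degree-2244 Galois extension with Galois group (Z/3369Z)^*. By CRT, (Z/3369Z)^* ≅ (Z/3Z)^* × (Z/1123Z)^*. Each prime-power unit group is (Z/3Z)^* ≅ Z/2Z; (Z/1123Z)^* ≅ Z/1122Z. Hence Gal(Q(zeta_3369)/Q) ≅ Z/2Z × Z/1122Z.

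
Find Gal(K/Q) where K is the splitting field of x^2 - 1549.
Gal(K/Q) = Z/2Z (cyclic of order 2)

x^2 - 1549 is irreducible over Q since 1549 is not a rational square. The splitting field Q(sqrt(1549)) has degree 2 over Q, and its unique nontrivial automorphism is sqrt(1549) ↦ -sqrt(1549). Hence Gal(Q(sqrt(1549))/Q) = Z/2Z.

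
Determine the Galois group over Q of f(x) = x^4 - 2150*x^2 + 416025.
Gal(K/Q) = Z/2Z (cyclic of order 2)

f factors as (x^2 - 1935)(x^2 - 215), so the splitting field is K = Q(sqrt(1935), sqrt(215)). The squarefree part of 1935 is 215 and the squarefree part of 215 is also 215, so sqrt(1935) and sqrt(215) are both rational multiples of sqrt(215). Hence Q(sqrt(1935)) = Q(sqrt(215)) = Q(sqrt(215)), and the splitting field collapses to a single degree-2 extension with Galois group Z/2Z.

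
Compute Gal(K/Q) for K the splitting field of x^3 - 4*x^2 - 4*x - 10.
Gal(K/Q) = S_3 (symmetric group of order 6)

Compute the discriminant of x^3 + (-4)*x^2 + (-4)*x + (-10): Δ = -7628. Since Δ is not a rational square, the Galois group is not contained in A_3; it must be the full S_3 (irreducibility of the cubic rules out anything smaller).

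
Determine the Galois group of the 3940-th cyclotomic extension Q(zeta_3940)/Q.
|Gal(Q(zeta_3940)/Q)| = phi(3940) = 1568; group ≅ (Z/3940Z)^* ≅ Z/2Z × Z/4Z × Z/196Z

The n-th cyclotomic polynomial Φ_3940(x) is the minimal polynomial of zeta_3940 over Q and has degree phi(3940) = 1568. So Q(zeta_3940) is a degree-1568 Galois extension with Galois group (Z/3940Z)^*. By CRT, (Z/3940Z)^* ≅ (Z/4Z)^* × (Z/5Z)^* × (Z/197Z)^*. Each prime-power unit group is (Z/4Z)^* ≅ Z/2Z; (Z/5Z)^* ≅ Z/4Z; (Z/197Z)^* ≅ Z/196Z. Hence Gal(Q(zeta_3940)/Q) ≅ Z/2Z × Z/4Z × Z/196Z.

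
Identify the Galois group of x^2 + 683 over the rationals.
Gal(K/Q) = Z/2Z (cyclic of order 2)

x^2 + 683 is irreducible over Q since -683 is not a rational square. The splitting field Q(sqrt(-683)) has degree 2 over Q, and its unique nontrivial automorphism is sqrt(-683) ↦ -sqrt(-683). Hence Gal(Q(sqrt(-683))/Q) = Z/2Z.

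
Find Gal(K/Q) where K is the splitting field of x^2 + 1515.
Gal(K/Q) = Z/2Z (cyclic of order 2)

x^2 + 1515 is irreducible over Q since -1515 is not a rational square. The splitting field Q(sqrt(-1515)) has degree 2 over Q, and its unique nontrivial automorphism is sqrt(-1515) ↦ -sqrt(-1515). Hence Gal(Q(sqrt(-1515))/Q) = Z/2Z.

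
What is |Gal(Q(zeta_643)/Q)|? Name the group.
|Gal(Q(zeta_643)/Q)| = phi(643) = 642; group ≅ (Z/643Z)^* ≅ Z/642Z

The n-th cyclotomic polynomial Φ_643(x) is the minimal polynomial of zeta_643 over Q and has degree phi(643) = 642. So Q(zeta_643) is a degree-642 Galois extension with Galois group (Z/643Z)^*. (Z/643Z)^* is cyclic since 643 is an odd prime power (or 4). Hence Gal(Q(zeta_643)/Q) ≅ Z/642Z.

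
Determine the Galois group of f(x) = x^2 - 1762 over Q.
Gal(K/Q) = Z/2Z (cyclic of order 2)

x^2 - 1762 is irreducible over Q since 1762 is not a rational square. The splitting field Q(sqrt(1762)) has degree 2 over Q, and its unique nontrivial automorphism is sqrt(1762) ↦ -sqrt(1762). Hence Gal(Q(sqrt(1762))/Q) = Z/2Z.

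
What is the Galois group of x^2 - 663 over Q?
Gal(K/Q) = Z/2Z (cyclic of order 2)

x^2 - 663 is irreducible over Q since 663 is not a rational square. The splitting field Q(sqrt(663)) has degree 2 over Q, and its unique nontrivial automorphism is sqrt(663) ↦ -sqrt(663). Hence Gal(Q(sqrt(663))/Q) = Z/2Z.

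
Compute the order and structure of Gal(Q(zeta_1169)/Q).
|Gal(Q(zeta_1169)/Q)| = phi(1169) = 996; group ≅ (Z/1169Z)^* ≅ Z/6Z × Z/166Z

The n-th cyclotomic polynomial Φ_1169(x) is the minimal polynomial of zeta_1169 over Q and has degree phi(1169) = 996. So Q(zeta_1169) is a degree-996 Galois extension with Galois group (Z/1169Z)^*. By CRT, (Z/1169Z)^* ≅ (Z/7Z)^* × (Z/167Z)^*. Each prime-power unit group is (Z/7Z)^* ≅ Z/6Z; (Z/167Z)^* ≅ Z/166Z. Hence Gal(Q(zeta_1169)/Q) ≅ Z/6Z × Z/166Z.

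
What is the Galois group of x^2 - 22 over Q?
Gal(K/Q) = Z/2Z (cyclic of order 2)

x^2 - 22 is irreducible over Q since 22 is not a rational square. The splitting field Q(sqrt(22)) has degree 2 over Q, and its unique nontrivial automorphism is sqrt(22) ↦ -sqrt(22). Hence Gal(Q(sqrt(22))/Q) = Z/2Z.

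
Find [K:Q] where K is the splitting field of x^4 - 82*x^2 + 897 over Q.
[K:Q] = 4

f factors as (x^2 - 13)(x^2 - 69); the splitting field is K = Q(sqrt(13), sqrt(69)). Since 13, 69, and 897 are all non-squares in Q, the three subfields Q(sqrt(13)), Q(sqrt(69)), Q(sqrt(897)) are distinct degree-2 extensions, so [K:Q] = 4 (Klein four Galois group).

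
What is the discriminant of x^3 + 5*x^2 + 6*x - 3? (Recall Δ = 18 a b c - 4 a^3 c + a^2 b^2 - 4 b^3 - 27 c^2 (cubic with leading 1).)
Δ = -327

For x^3 + a x^2 + b x + c the discriminant is Δ = 18 a b c - 4 a^3 c + a^2 b^2 - 4 b^3 - 27 c^2.
Plug a = 5, b = 6, c = -3:
  18*(5)*(6)*(-3) - 4*(5)^3*(-3) + (5)^2*(6)^2 - 4*(6)^3 - 27*(-3)^2
  = -1620 + (1500) + 900 + (-864) + (-243)
  = -327.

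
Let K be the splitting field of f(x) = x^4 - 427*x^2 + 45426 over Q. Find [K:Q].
[K:Q] = 4

f factors as (x^2 - 226)(x^2 - 201); the splitting field is K = Q(sqrt(226), sqrt(201)). Since 226, 201, and 45426 are all non-squares in Q, the three subfields Q(sqrt(226)), Q(sqrt(201)), Q(sqrt(45426)) are distinct degree-2 extensions, so [K:Q] = 4 (Klein four Galois group).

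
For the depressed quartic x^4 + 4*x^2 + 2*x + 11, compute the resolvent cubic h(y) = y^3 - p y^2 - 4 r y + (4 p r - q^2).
h(y) = y^3 - 4*y^2 - 44*y + 172

Identify coefficients: p = 4, q = 2, r = 11.
Plug into h(y) = y^3 - p y^2 - 4 r y + (4 p r - q^2):
  h(y) = y^3 - (4) y^2 - 4*(11) y + (4*(4)*(11) - (2)^2)
       = y^3 + (-4) y^2 + (-44) y + (172).
Simplifying: h(y) = y^3 - 4*y^2 - 44*y + 172.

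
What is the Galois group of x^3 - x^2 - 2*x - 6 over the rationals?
Gal(K/Q) = S_3 (symmetric group of order 6)

Compute the discriminant of x^3 + (-1)*x^2 + (-2)*x + (-6): Δ = -1176. Since Δ is not a rational square, the Galois group is not contained in A_3; it must be the full S_3 (irreducibility of the cubic rules out anything smaller).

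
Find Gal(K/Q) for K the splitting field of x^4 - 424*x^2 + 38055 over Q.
Gal(K/Q) = V_4 (Klein four-group, Z/2Z × Z/2Z)

f factors as (x^2 - 129)(x^2 - 295), so the splitting field is K = Q(sqrt(129), sqrt(295)). The elements 129, 295, 38055 are all non-squares in Q, so sqrt(129) and sqrt(295) generate independent quadratic extensions. Thus [K:Q] = 4 and Gal(K/Q) is generated by the two order-2 automorphisms sqrt(129) ↦ -sqrt(129) and sqrt(295) ↦ -sqrt(295), giving V_4.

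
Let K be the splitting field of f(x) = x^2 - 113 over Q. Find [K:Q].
[K:Q] = 2

The polynomial x^2 - 113 is irreducible over Q since 113 is not a perfect square. Its splitting field is Q(sqrt(113)), which has degree 2 over Q.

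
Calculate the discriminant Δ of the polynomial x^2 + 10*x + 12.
Δ = 52

For a quadratic a x^2 + b x + c the discriminant is Δ = b^2 - 4ac = (10)^2 - 4*(1)*(12) = 100 - (48) = 52.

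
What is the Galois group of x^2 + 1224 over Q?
Gal(K/Q) = Z/2Z (cyclic of order 2)

x^2 + 1224 is irreducible over Q since -1224 is not a rational square. The splitting field Q(sqrt(-1224)) has degree 2 over Q, and its unique nontrivial automorphism is sqrt(-1224) ↦ -sqrt(-1224). Hence Gal(Q(sqrt(-1224))/Q) = Z/2Z.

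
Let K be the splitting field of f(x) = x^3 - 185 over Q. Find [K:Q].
[K:Q] = 6

x^3 - 185 has one real root r = 185^(1/3) and two complex roots r*zeta_3, r*zeta_3^2 where zeta_3 = e^(2*pi*i/3). The splitting field is Q(r, zeta_3). [Q(r):Q] = 3 and [Q(zeta_3):Q] = 2 with gcd = 1, so [Q(r, zeta_3):Q] = 3 * 2 = 6.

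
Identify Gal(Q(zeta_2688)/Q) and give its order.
|Gal(Q(zeta_2688)/Q)| = phi(2688) = 768; group ≅ (Z/2688Z)^* ≅ Z/2Z × Z/2Z × Z/6Z × Z/32Z

The n-th cyclotomic polynomial Φ_2688(x) is the minimal polynomial of zeta_2688 over Q and has degree phi(2688) = 768. So Q(zeta_2688) is a degree-768 Galois extension with Galois group (Z/2688Z)^*. By CRT, (Z/2688Z)^* ≅ (Z/128Z)^* × (Z/3Z)^* × (Z/7Z)^*. Each prime-power unit group is (Z/128Z)^* ≅ Z/2Z × Z/32Z; (Z/3Z)^* ≅ Z/2Z; (Z/7Z)^* ≅ Z/6Z. Hence Gal(Q(zeta_2688)/Q) ≅ Z/2Z × Z/2Z × Z/6Z × Z/32Z.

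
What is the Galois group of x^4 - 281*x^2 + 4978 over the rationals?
Gal(K/Q) = V_4 (Klein four-group, Z/2Z × Z/2Z)

f factors as (x^2 - 19)(x^2 - 262), so the splitting field is K = Q(sqrt(19), sqrt(262)). The elements 19, 262, 4978 are all non-squares in Q, so sqrt(19) and sqrt(262) generate independent quadratic extensions. Thus [K:Q] = 4 and Gal(K/Q) is generated by the two order-2 automorphisms sqrt(19) ↦ -sqrt(19) and sqrt(262) ↦ -sqrt(262), giving V_4.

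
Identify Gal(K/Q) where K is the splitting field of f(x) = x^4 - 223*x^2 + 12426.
Gal(K/Q) = V_4 (Klein four-group, Z/2Z × Z/2Z)

f factors as (x^2 - 114)(x^2 - 109), so the splitting field is K = Q(sqrt(114), sqrt(109)). The elements 114, 109, 12426 are all non-squares in Q, so sqrt(114) and sqrt(109) generate independent quadratic extensions. Thus [K:Q] = 4 and Gal(K/Q) is generated by the two order-2 automorphisms sqrt(114) ↦ -sqrt(114) and sqrt(109) ↦ -sqrt(109), giving V_4.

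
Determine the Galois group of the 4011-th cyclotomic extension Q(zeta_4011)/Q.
|Gal(Q(zeta_4011)/Q)| = phi(4011) = 2280; group ≅ (Z/4011Z)^* ≅ Z/2Z × Z/6Z × Z/190Z

The n-th cyclotomic polynomial Φ_4011(x) is the minimal polynomial of zeta_4011 over Q and has degree phi(4011) = 2280. So Q(zeta_4011) is a degree-2280 Galois extension with Galois group (Z/4011Z)^*. By CRT, (Z/4011Z)^* ≅ (Z/3Z)^* × (Z/7Z)^* × (Z/191Z)^*. Each prime-power unit group is (Z/3Z)^* ≅ Z/2Z; (Z/7Z)^* ≅ Z/6Z; (Z/191Z)^* ≅ Z/190Z. Hence Gal(Q(zeta_4011)/Q) ≅ Z/2Z × Z/6Z × Z/190Z.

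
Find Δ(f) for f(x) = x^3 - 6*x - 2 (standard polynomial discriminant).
Δ = 756

For a depressed cubic x^3 + p x + q the discriminant is Δ = -4 p^3 - 27 q^2 = -4*(-6)^3 - 27*(-2)^2 = 864 - 108 = 756.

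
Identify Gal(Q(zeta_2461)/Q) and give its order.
|Gal(Q(zeta_2461)/Q)| = phi(2461) = 2332; group ≅ (Z/2461Z)^* ≅ Z/22Z × Z/106Z

The n-th cyclotomic polynomial Φ_2461(x) is the minimal polynomial of zeta_2461 over Q and has degree phi(2461) = 2332. So Q(zeta_2461) is a degree-2332 Galois extension with Galois group (Z/2461Z)^*. By CRT, (Z/2461Z)^* ≅ (Z/23Z)^* × (Z/107Z)^*. Each prime-power unit group is (Z/23Z)^* ≅ Z/22Z; (Z/107Z)^* ≅ Z/106Z. Hence Gal(Q(zeta_2461)/Q) ≅ Z/22Z × Z/106Z.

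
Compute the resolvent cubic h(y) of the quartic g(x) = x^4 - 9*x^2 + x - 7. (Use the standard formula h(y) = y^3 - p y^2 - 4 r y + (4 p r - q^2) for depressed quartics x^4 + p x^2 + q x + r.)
h(y) = y^3 + 9*y^2 + 28*y + 251

Identify coefficients: p = -9, q = 1, r = -7.
Plug into h(y) = y^3 - p y^2 - 4 r y + (4 p r - q^2):
  h(y) = y^3 - (-9) y^2 - 4*(-7) y + (4*(-9)*(-7) - (1)^2)
       = y^3 + (9) y^2 + (28) y + (251).
Simplifying: h(y) = y^3 + 9*y^2 + 28*y + 251.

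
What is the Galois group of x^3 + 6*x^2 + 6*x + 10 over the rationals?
Gal(K/Q) = S_3 (symmetric group of order 6)

Compute the discriminant of x^3 + (6)*x^2 + (6)*x + (10): Δ = -4428. Since Δ is not a rational square, the Galois group is not contained in A_3; it must be the full S_3 (irreducibility of the cubic rules out anything smaller).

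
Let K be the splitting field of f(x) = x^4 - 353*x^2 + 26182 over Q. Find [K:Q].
[K:Q] = 4

f factors as (x^2 - 106)(x^2 - 247); the splitting field is K = Q(sqrt(106), sqrt(247)). Since 106, 247, and 26182 are all non-squares in Q, the three subfields Q(sqrt(106)), Q(sqrt(247)), Q(sqrt(26182)) are distinct degree-2 extensions, so [K:Q] = 4 (Klein four Galois group).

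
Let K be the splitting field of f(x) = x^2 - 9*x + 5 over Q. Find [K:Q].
[K:Q] = 2

The discriminant of x^2 + (-9)*x + (5) is b^2 - 4c = 81 - (20) = 61. Since 61 is not a perfect square in Q, the polynomial is irreducible over Q. Its two roots generate a degree-2 extension, so [K:Q] = 2.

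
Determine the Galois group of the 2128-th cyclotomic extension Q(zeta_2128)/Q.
|Gal(Q(zeta_2128)/Q)| = phi(2128) = 864; group ≅ (Z/2128Z)^* ≅ Z/2Z × Z/4Z × Z/6Z × Z/18Z

The n-th cyclotomic polynomial Φ_2128(x) is the minimal polynomial of zeta_2128 over Q and has degree phi(2128) = 864. So Q(zeta_2128) is a degree-864 Galois extension with Galois group (Z/2128Z)^*. By CRT, (Z/2128Z)^* ≅ (Z/16Z)^* × (Z/7Z)^* × (Z/19Z)^*. Each prime-power unit group is (Z/16Z)^* ≅ Z/2Z × Z/4Z; (Z/7Z)^* ≅ Z/6Z; (Z/19Z)^* ≅ Z/18Z. Hence Gal(Q(zeta_2128)/Q) ≅ Z/2Z × Z/4Z × Z/6Z × Z/18Z.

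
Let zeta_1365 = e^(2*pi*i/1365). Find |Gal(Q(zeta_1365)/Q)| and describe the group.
|Gal(Q(zeta_1365)/Q)| = phi(1365) = 576; group ≅ (Z/1365Z)^* ≅ Z/2Z × Z/4Z × Z/6Z × Z/12Z

The n-th cyclotomic polynomial Φ_1365(x) is the minimal polynomial of zeta_1365 over Q and has degree phi(1365) = 576. So Q(zeta_1365) is a degree-576 Galois extension with Galois group (Z/1365Z)^*. By CRT, (Z/1365Z)^* ≅ (Z/3Z)^* × (Z/5Z)^* × (Z/7Z)^* × (Z/13Z)^*. Each prime-power unit group is (Z/3Z)^* ≅ Z/2Z; (Z/5Z)^* ≅ Z/4Z; (Z/7Z)^* ≅ Z/6Z; (Z/13Z)^* ≅ Z/12Z. Hence Gal(Q(zeta_1365)/Q) ≅ Z/2Z × Z/4Z × Z/6Z × Z/12Z.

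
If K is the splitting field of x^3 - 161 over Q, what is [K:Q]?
[K:Q] = 6

x^3 - 161 has one real root r = 161^(1/3) and two complex roots r*zeta_3, r*zeta_3^2 where zeta_3 = e^(2*pi*i/3). The splitting field is Q(r, zeta_3). [Q(r):Q] = 3 and [Q(zeta_3):Q] = 2 with gcd = 1, so [Q(r, zeta_3):Q] = 3 * 2 = 6.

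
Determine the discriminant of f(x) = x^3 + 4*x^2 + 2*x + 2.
Δ = -300

For x^3 + a x^2 + b x + c the discriminant is Δ = 18 a b c - 4 a^3 c + a^2 b^2 - 4 b^3 - 27 c^2.
Plug a = 4, b = 2, c = 2:
  18*(4)*(2)*(2) - 4*(4)^3*(2) + (4)^2*(2)^2 - 4*(2)^3 - 27*(2)^2
  = 288 + (-512) + 64 + (-32) + (-108)
  = -300.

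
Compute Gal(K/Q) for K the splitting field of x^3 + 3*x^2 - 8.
Gal(K/Q) = S_3 (symmetric group of order 6)

Compute the discriminant of x^3 + (3)*x^2 + (0)*x + (-8): Δ = -864. Since Δ is not a rational square, the Galois group is not contained in A_3; it must be the full S_3 (irreducibility of the cubic rules out anything smaller).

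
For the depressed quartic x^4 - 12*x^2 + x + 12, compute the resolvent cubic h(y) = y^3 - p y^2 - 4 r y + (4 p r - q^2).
h(y) = y^3 + 12*y^2 - 48*y - 577

Identify coefficients: p = -12, q = 1, r = 12.
Plug into h(y) = y^3 - p y^2 - 4 r y + (4 p r - q^2):
  h(y) = y^3 - (-12) y^2 - 4*(12) y + (4*(-12)*(12) - (1)^2)
       = y^3 + (12) y^2 + (-48) y + (-577).
Simplifying: h(y) = y^3 + 12*y^2 - 48*y - 577.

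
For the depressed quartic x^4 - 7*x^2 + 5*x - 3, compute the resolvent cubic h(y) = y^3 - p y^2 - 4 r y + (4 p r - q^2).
h(y) = y^3 + 7*y^2 + 12*y + 59

Identify coefficients: p = -7, q = 5, r = -3.
Plug into h(y) = y^3 - p y^2 - 4 r y + (4 p r - q^2):
  h(y) = y^3 - (-7) y^2 - 4*(-3) y + (4*(-7)*(-3) - (5)^2)
       = y^3 + (7) y^2 + (12) y + (59).
Simplifying: h(y) = y^3 + 7*y^2 + 12*y + 59.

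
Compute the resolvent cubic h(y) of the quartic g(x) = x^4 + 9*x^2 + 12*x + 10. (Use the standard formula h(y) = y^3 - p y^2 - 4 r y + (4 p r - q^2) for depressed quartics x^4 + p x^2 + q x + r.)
h(y) = y^3 - 9*y^2 - 40*y + 216

Identify coefficients: p = 9, q = 12, r = 10.
Plug into h(y) = y^3 - p y^2 - 4 r y + (4 p r - q^2):
  h(y) = y^3 - (9) y^2 - 4*(10) y + (4*(9)*(10) - (12)^2)
       = y^3 + (-9) y^2 + (-40) y + (216).
Simplifying: h(y) = y^3 - 9*y^2 - 40*y + 216.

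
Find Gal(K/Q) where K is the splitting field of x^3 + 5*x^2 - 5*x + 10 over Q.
Gal(K/Q) = S_3 (symmetric group of order 6)

Compute the discriminant of x^3 + (5)*x^2 + (-5)*x + (10): Δ = -11075. Since Δ is not a rational square, the Galois group is not contained in A_3; it must be the full S_3 (irreducibility of the cubic rules out anything smaller).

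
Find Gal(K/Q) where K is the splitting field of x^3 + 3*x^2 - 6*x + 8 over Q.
Gal(K/Q) = S_3 (symmetric group of order 6)

Compute the discriminant of x^3 + (3)*x^2 + (-6)*x + (8): Δ = -3996. Since Δ is not a rational square, the Galois group is not contained in A_3; it must be the full S_3 (irreducibility of the cubic rules out anything smaller).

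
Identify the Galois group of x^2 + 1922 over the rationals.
Gal(K/Q) = Z/2Z (cyclic of order 2)

x^2 + 1922 is irreducible over Q since -1922 is not a rational square. The splitting field Q(sqrt(-1922)) has degree 2 over Q, and its unique nontrivial automorphism is sqrt(-1922) ↦ -sqrt(-1922). Hence Gal(Q(sqrt(-1922))/Q) = Z/2Z.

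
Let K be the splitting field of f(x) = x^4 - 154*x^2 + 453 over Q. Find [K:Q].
[K:Q] = 4

f factors as (x^2 - 151)(x^2 - 3); the splitting field is K = Q(sqrt(151), sqrt(3)). Since 151, 3, and 453 are all non-squares in Q, the three subfields Q(sqrt(151)), Q(sqrt(3)), Q(sqrt(453)) are distinct degree-2 extensions, so [K:Q] = 4 (Klein four Galois group).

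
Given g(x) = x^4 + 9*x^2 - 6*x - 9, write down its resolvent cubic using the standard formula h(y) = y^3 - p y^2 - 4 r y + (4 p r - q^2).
h(y) = y^3 - 9*y^2 + 36*y - 360

Identify coefficients: p = 9, q = -6, r = -9.
Plug into h(y) = y^3 - p y^2 - 4 r y + (4 p r - q^2):
  h(y) = y^3 - (9) y^2 - 4*(-9) y + (4*(9)*(-9) - (-6)^2)
       = y^3 + (-9) y^2 + (36) y + (-360).
Simplifying: h(y) = y^3 - 9*y^2 + 36*y - 360.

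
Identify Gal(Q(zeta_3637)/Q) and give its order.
|Gal(Q(zeta_3637)/Q)| = phi(3637) = 3636; group ≅ (Z/3637Z)^* ≅ Z/3636Z

The n-th cyclotomic polynomial Φ_3637(x) is the minimal polynomial of zeta_3637 over Q and has degree phi(3637) = 3636. So Q(zeta_3637) is a degree-3636 Galois extension with Galois group (Z/3637Z)^*. (Z/3637Z)^* is cyclic since 3637 is an odd prime power (or 4). Hence Gal(Q(zeta_3637)/Q) ≅ Z/3636Z.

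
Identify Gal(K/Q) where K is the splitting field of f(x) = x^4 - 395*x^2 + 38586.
Gal(K/Q) = V_4 (Klein four-group, Z/2Z × Z/2Z)

f factors as (x^2 - 177)(x^2 - 218), so the splitting field is K = Q(sqrt(177), sqrt(218)). The elements 177, 218, 38586 are all non-squares in Q, so sqrt(177) and sqrt(218) generate independent quadratic extensions. Thus [K:Q] = 4 and Gal(K/Q) is generated by the two order-2 automorphisms sqrt(177) ↦ -sqrt(177) and sqrt(218) ↦ -sqrt(218), giving V_4.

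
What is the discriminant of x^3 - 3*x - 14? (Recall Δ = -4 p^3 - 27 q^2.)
Δ = -5184

For a depressed cubic x^3 + p x + q the discriminant is Δ = -4 p^3 - 27 q^2 = -4*(-3)^3 - 27*(-14)^2 = 108 - 5292 = -5184.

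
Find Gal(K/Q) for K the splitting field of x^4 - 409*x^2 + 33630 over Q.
Gal(K/Q) = V_4 (Klein four-group, Z/2Z × Z/2Z)

f factors as (x^2 - 295)(x^2 - 114), so the splitting field is K = Q(sqrt(295), sqrt(114)). The elements 295, 114, 33630 are all non-squares in Q, so sqrt(295) and sqrt(114) generate independent quadratic extensions. Thus [K:Q] = 4 and Gal(K/Q) is generated by the two order-2 automorphisms sqrt(295) ↦ -sqrt(295) and sqrt(114) ↦ -sqrt(114), giving V_4.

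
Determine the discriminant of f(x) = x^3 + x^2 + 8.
Δ = -1760

For x^3 + a x^2 + b x + c the discriminant is Δ = 18 a b c - 4 a^3 c + a^2 b^2 - 4 b^3 - 27 c^2.
Plug a = 1, b = 0, c = 8:
  18*(1)*(0)*(8) - 4*(1)^3*(8) + (1)^2*(0)^2 - 4*(0)^3 - 27*(8)^2
  = 0 + (-32) + 0 + (0) + (-1728)
  = -1760.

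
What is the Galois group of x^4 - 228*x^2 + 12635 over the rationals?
Gal(K/Q) = V_4 (Klein four-group, Z/2Z × Z/2Z)

f factors as (x^2 - 95)(x^2 - 133), so the splitting field is K = Q(sqrt(95), sqrt(133)). The elements 95, 133, 12635 are all non-squares in Q, so sqrt(95) and sqrt(133) generate independent quadratic extensions. Thus [K:Q] = 4 and Gal(K/Q) is generated by the two order-2 automorphisms sqrt(95) ↦ -sqrt(95) and sqrt(133) ↦ -sqrt(133), giving V_4.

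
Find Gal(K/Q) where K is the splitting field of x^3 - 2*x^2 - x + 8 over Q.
Gal(K/Q) = S_3 (symmetric group of order 6)

Compute the discriminant of x^3 + (-2)*x^2 + (-1)*x + (8): Δ = -1176. Since Δ is not a rational square, the Galois group is not contained in A_3; it must be the full S_3 (irreducibility of the cubic rules out anything smaller).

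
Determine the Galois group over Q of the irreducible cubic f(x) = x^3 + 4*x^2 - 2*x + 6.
Gal(K/Q) = S_3 (symmetric group of order 6)

Compute the discriminant of x^3 + (4)*x^2 + (-2)*x + (6): Δ = -3276. Since Δ is not a rational square, the Galois group is not contained in A_3; it must be the full S_3 (irreducibility of the cubic rules out anything smaller).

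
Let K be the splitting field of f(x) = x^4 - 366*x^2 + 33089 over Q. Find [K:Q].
[K:Q] = 4

f factors as (x^2 - 163)(x^2 - 203); the splitting field is K = Q(sqrt(163), sqrt(203)). Since 163, 203, and 33089 are all non-squares in Q, the three subfields Q(sqrt(163)), Q(sqrt(203)), Q(sqrt(33089)) are distinct degree-2 extensions, so [K:Q] = 4 (Klein four Galois group).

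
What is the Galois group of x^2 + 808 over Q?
Gal(K/Q) = Z/2Z (cyclic of order 2)

x^2 + 808 is irreducible over Q since -808 is not a rational square. The splitting field Q(sqrt(-808)) has degree 2 over Q, and its unique nontrivial automorphism is sqrt(-808) ↦ -sqrt(-808). Hence Gal(Q(sqrt(-808))/Q) = Z/2Z.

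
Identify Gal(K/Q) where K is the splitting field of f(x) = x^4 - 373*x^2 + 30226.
Gal(K/Q) = V_4 (Klein four-group, Z/2Z × Z/2Z)

f factors as (x^2 - 119)(x^2 - 254), so the splitting field is K = Q(sqrt(119), sqrt(254)). The elements 119, 254, 30226 are all non-squares in Q, so sqrt(119) and sqrt(254) generate independent quadratic extensions. Thus [K:Q] = 4 and Gal(K/Q) is generated by the two order-2 automorphisms sqrt(119) ↦ -sqrt(119) and sqrt(254) ↦ -sqrt(254), giving V_4.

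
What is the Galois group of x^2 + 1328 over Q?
Gal(K/Q) = Z/2Z (cyclic of order 2)

x^2 + 1328 is irreducible over Q since -1328 is not a rational square. The splitting field Q(sqrt(-1328)) has degree 2 over Q, and its unique nontrivial automorphism is sqrt(-1328) ↦ -sqrt(-1328). Hence Gal(Q(sqrt(-1328))/Q) = Z/2Z.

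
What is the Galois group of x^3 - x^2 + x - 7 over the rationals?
Gal(K/Q) = S_3 (symmetric group of order 6)

Compute the discriminant of x^3 + (-1)*x^2 + (1)*x + (-7): Δ = -1228. Since Δ is not a rational square, the Galois group is not contained in A_3; it must be the full S_3 (irreducibility of the cubic rules out anything smaller).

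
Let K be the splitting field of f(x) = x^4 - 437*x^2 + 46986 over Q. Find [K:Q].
[K:Q] = 4

f factors as (x^2 - 246)(x^2 - 191); the splitting field is K = Q(sqrt(246), sqrt(191)). Since 246, 191, and 46986 are all non-squares in Q, the three subfields Q(sqrt(246)), Q(sqrt(191)), Q(sqrt(46986)) are distinct degree-2 extensions, so [K:Q] = 4 (Klein four Galois group).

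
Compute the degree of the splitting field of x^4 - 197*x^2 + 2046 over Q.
[K:Q] = 4

f factors as (x^2 - 186)(x^2 - 11); the splitting field is K = Q(sqrt(186), sqrt(11)). Since 186, 11, and 2046 are all non-squares in Q, the three subfields Q(sqrt(186)), Q(sqrt(11)), Q(sqrt(2046)) are distinct degree-2 extensions, so [K:Q] = 4 (Klein four Galois group).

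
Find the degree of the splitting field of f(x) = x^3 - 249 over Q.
[K:Q] = 6

x^3 - 249 has one real root r = 249^(1/3) and two complex roots r*zeta_3, r*zeta_3^2 where zeta_3 = e^(2*pi*i/3). The splitting field is Q(r, zeta_3). [Q(r):Q] = 3 and [Q(zeta_3):Q] = 2 with gcd = 1, so [Q(r, zeta_3):Q] = 3 * 2 = 6.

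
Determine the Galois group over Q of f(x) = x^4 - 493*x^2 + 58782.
Gal(K/Q) = V_4 (Klein four-group, Z/2Z × Z/2Z)

f factors as (x^2 - 291)(x^2 - 202), so the splitting field is K = Q(sqrt(291), sqrt(202)). The elements 291, 202, 58782 are all non-squares in Q, so sqrt(291) and sqrt(202) generate independent quadratic extensions. Thus [K:Q] = 4 and Gal(K/Q) is generated by the two order-2 automorphisms sqrt(291) ↦ -sqrt(291) and sqrt(202) ↦ -sqrt(202), giving V_4.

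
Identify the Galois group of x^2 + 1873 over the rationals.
Gal(K/Q) = Z/2Z (cyclic of order 2)

x^2 + 1873 is irreducible over Q since -1873 is not a rational square. The splitting field Q(sqrt(-1873)) has degree 2 over Q, and its unique nontrivial automorphism is sqrt(-1873) ↦ -sqrt(-1873). Hence Gal(Q(sqrt(-1873))/Q) = Z/2Z.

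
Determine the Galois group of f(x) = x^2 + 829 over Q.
Gal(K/Q) = Z/2Z (cyclic of order 2)

x^2 + 829 is irreducible over Q since -829 is not a rational square. The splitting field Q(sqrt(-829)) has degree 2 over Q, and its unique nontrivial automorphism is sqrt(-829) ↦ -sqrt(-829). Hence Gal(Q(sqrt(-829))/Q) = Z/2Z.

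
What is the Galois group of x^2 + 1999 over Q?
Gal(K/Q) = Z/2Z (cyclic of order 2)

x^2 + 1999 is irreducible over Q since -1999 is not a rational square. The splitting field Q(sqrt(-1999)) has degree 2 over Q, and its unique nontrivial automorphism is sqrt(-1999) ↦ -sqrt(-1999). Hence Gal(Q(sqrt(-1999))/Q) = Z/2Z.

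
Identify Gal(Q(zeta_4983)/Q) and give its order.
|Gal(Q(zeta_4983)/Q)| = phi(4983) = 3000; group ≅ (Z/4983Z)^* ≅ Z/2Z × Z/10Z × Z/150Z

The n-th cyclotomic polynomial Φ_4983(x) is the minimal polynomial of zeta_4983 over Q and has degree phi(4983) = 3000. So Q(zeta_4983) is a degree-3000 Galois extension with Galois group (Z/4983Z)^*. By CRT, (Z/4983Z)^* ≅ (Z/3Z)^* × (Z/11Z)^* × (Z/151Z)^*. Each prime-power unit group is (Z/3Z)^* ≅ Z/2Z; (Z/11Z)^* ≅ Z/10Z; (Z/151Z)^* ≅ Z/150Z. Hence Gal(Q(zeta_4983)/Q) ≅ Z/2Z × Z/10Z × Z/150Z.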